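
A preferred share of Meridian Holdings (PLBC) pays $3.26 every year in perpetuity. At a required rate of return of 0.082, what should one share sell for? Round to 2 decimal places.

Zero-growth DDM (perpetuity): P₀ = D/r = 3.26 / 0.082 = 39.7561

$39.76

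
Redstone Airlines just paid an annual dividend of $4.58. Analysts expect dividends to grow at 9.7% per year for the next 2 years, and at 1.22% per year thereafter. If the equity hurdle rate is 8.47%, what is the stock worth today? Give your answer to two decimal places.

$74.72

Two-stage DDM. Project D₁…D_2 at 0.097, terminal growth 0.0122, discount at r = 0.0847.
D_1 = 5.0243
D_2 = 5.5116
Terminal value at t=2: TV = D_3/(r−g) = 5.5789/(0.0847−0.0122) = 76.9497
P₀ = 5.0243/(1+0.0847)^1 + 5.5116/(1+0.0847)^2 + 76.9497/(1+0.0847)^2 = 74.7179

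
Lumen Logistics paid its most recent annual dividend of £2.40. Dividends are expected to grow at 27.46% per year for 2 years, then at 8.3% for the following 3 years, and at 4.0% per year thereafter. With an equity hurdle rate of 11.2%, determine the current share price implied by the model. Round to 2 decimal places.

Three-stage DDM. Project D₁…D_5; terminal Gordon value at t=5 with g = 0.04; discount at r = 0.112.
D_1 = 3.0590
D_2 = 3.8991
D_3 = 4.2227
D_4 = 4.5732
D_5 = 4.9527
TV_5 = 5.1508/(0.112−0.04) = 71.5394
P₀ = Σ Dₜ/(1+r)ᵗ + TV_5/(1+r)^5 = 56.9535

£56.95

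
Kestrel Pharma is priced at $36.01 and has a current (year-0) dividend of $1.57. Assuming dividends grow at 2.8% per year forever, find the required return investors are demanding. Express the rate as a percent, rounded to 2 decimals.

7.28%

Rearranging the constant-growth DDM: r = D₁/P₀ + g.
D₁ = 1.57 × (1 + 0.028) = 1.6140.
r = 1.6140 / 36.01 + 0.028 = 0.04482 + 0.028 = 0.07282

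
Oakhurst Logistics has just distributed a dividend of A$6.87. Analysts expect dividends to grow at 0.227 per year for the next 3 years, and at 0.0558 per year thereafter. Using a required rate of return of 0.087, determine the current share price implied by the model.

Two-stage DDM. Project D₁…D_3 at 0.227, terminal growth 0.0558, discount at r = 0.087.
D_1 = 8.4295
D_2 = 10.3430
D_3 = 12.6908
Terminal value at t=3: TV = D_4/(r−g) = 13.3990/(0.087−0.0558) = 429.4548
P₀ = 8.4295/(1+0.087)^1 + 10.3430/(1+0.087)^2 + 12.6908/(1+0.087)^3 + 429.4548/(1+0.087)^3 = 360.7606

A$360.76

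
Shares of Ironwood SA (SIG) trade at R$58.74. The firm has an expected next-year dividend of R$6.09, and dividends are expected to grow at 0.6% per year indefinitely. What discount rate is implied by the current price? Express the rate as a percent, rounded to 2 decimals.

Rearranging the constant-growth DDM: r = D₁/P₀ + g.
r = 6.0900 / 58.74 + 0.006 = 0.10368 + 0.006 = 0.10968

10.97%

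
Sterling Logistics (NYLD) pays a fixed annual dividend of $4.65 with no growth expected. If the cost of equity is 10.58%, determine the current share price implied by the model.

$43.95

Zero-growth DDM (perpetuity): P₀ = D/r = 4.65 / 0.1058 = 43.9509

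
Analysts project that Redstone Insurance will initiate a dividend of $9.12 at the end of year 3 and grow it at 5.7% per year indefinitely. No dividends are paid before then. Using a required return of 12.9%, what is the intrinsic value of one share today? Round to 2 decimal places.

$99.37

Deferred-dividend DDM. At t=2 the remaining stream is a growing perpetuity with first payment D_3 = 9.12.
V_2 = D_3/(r−g) = 9.12/(0.129−0.057) = 126.6667
P₀ = V_2/(1+r)^2 = 126.6667/(1+0.129)^2 = 99.3744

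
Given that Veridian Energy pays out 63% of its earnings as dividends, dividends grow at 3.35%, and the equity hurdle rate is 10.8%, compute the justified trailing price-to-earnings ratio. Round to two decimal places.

8.74

Justified trailing P/E = b(1+g)/(r−g) = 0.63×(1+0.0335)/(0.108−0.0335) = 8.7397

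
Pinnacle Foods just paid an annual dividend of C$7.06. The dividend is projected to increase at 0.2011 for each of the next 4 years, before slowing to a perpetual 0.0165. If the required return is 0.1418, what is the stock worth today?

C$102.23

Two-stage DDM. Project D₁…D_4 at 0.2011, terminal growth 0.0165, discount at r = 0.1418.
D_1 = 8.4798
D_2 = 10.1850
D_3 = 12.2333
D_4 = 14.6934
Terminal value at t=4: TV = D_5/(r−g) = 14.9358/(0.1418−0.0165) = 119.2004
P₀ = 8.4798/(1+0.1418)^1 + 10.1850/(1+0.1418)^2 + 12.2333/(1+0.1418)^3 + 14.6934/(1+0.1418)^4 + 119.2004/(1+0.1418)^4 = 102.2343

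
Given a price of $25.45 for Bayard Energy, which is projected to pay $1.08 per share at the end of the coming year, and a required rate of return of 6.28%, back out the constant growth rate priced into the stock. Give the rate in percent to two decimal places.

2.04%

From P₀ = D₁/(r − g), the implied growth is g = r − D₁/P₀.
g = 0.0628 − 1.08/25.45 = 0.0628 − 0.04244 = 0.02036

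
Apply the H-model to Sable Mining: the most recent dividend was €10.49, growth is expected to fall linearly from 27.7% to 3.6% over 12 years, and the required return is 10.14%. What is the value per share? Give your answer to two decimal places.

€398.11

H-model: P₀ = D₀[(1+g_L) + H(g_S−g_L)]/(r−g_L), with H = 12/2 = 6.
P₀ = 10.49 × [(1+0.036) + 6×(0.277−0.036)] / (0.1014−0.036)
   = 10.49 × 2.4820 / 0.0654 = 398.1067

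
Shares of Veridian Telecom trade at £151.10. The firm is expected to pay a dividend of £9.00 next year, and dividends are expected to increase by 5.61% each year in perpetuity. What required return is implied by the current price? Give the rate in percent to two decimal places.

Rearranging the constant-growth DDM: r = D₁/P₀ + g.
r = 9.0000 / 151.10 + 0.0561 = 0.05956 + 0.0561 = 0.11566

11.57%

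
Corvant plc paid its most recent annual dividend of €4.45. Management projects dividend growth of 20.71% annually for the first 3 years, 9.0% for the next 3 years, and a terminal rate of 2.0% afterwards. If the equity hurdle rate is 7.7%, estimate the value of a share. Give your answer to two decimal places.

Three-stage DDM. Project D₁…D_6; terminal Gordon value at t=6 with g = 0.02; discount at r = 0.077.
D_1 = 5.3716
D_2 = 6.4841
D_3 = 7.8269
D_4 = 8.5313
D_5 = 9.2991
D_6 = 10.1361
TV_6 = 10.3388/(0.077−0.02) = 181.3822
P₀ = Σ Dₜ/(1+r)ᵗ + TV_6/(1+r)^6 = 152.3215

€152.32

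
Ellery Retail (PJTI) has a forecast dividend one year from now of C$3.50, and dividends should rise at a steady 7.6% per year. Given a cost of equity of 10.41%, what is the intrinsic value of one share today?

C$124.56

Gordon growth model: P₀ = D₁/(r − g), with D₁ = 3.50 given directly.
P₀ = 3.5000 / (0.1041 − 0.076) = 3.5000 / 0.0281 = 124.5552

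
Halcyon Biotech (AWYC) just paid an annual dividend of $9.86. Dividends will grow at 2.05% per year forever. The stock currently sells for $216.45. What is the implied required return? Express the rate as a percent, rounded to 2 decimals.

Rearranging the constant-growth DDM: r = D₁/P₀ + g.
D₁ = 9.86 × (1 + 0.0205) = 10.0621.
r = 10.0621 / 216.45 + 0.0205 = 0.04649 + 0.0205 = 0.06699

6.70%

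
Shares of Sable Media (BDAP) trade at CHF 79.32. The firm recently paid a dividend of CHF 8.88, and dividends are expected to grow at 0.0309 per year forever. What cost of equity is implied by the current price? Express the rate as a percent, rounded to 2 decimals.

Rearranging the constant-growth DDM: r = D₁/P₀ + g.
D₁ = 8.88 × (1 + 0.0309) = 9.1544.
r = 9.1544 / 79.32 + 0.0309 = 0.11541 + 0.0309 = 0.14631

14.63%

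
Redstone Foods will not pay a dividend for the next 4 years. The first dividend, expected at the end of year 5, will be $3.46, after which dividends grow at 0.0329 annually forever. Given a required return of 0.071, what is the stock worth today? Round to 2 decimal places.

$69.02

Deferred-dividend DDM. At t=4 the remaining stream is a growing perpetuity with first payment D_5 = 3.46.
V_4 = D_5/(r−g) = 3.46/(0.071−0.0329) = 90.8136
P₀ = V_4/(1+r)^4 = 90.8136/(1+0.071)^4 = 69.0229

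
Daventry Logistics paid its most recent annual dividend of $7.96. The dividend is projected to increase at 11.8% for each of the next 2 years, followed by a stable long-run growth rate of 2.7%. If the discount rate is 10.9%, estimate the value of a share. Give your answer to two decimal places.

$117.43

Two-stage DDM. Project D₁…D_2 at 0.118, terminal growth 0.027, discount at r = 0.109.
D_1 = 8.8993
D_2 = 9.9494
Terminal value at t=2: TV = D_3/(r−g) = 10.2180/(0.109−0.027) = 124.6101
P₀ = 8.8993/(1+0.109)^1 + 9.9494/(1+0.109)^2 + 124.6101/(1+0.109)^2 = 117.4332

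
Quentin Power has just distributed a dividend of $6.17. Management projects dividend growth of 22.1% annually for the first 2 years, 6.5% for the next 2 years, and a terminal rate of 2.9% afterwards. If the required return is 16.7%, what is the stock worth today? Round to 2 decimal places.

$66.94

Three-stage DDM. Project D₁…D_4; terminal Gordon value at t=4 with g = 0.029; discount at r = 0.167.
D_1 = 7.5336
D_2 = 9.1985
D_3 = 9.7964
D_4 = 10.4332
TV_4 = 10.7357/(0.167−0.029) = 77.7951
P₀ = Σ Dₜ/(1+r)ᵗ + TV_4/(1+r)^4 = 66.9426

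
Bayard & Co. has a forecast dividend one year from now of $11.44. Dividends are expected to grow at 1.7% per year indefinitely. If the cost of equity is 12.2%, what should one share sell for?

Gordon growth model: P₀ = D₁/(r − g), with D₁ = 11.44 given directly.
P₀ = 11.4400 / (0.122 − 0.017) = 11.4400 / 0.105 = 108.9524

$108.95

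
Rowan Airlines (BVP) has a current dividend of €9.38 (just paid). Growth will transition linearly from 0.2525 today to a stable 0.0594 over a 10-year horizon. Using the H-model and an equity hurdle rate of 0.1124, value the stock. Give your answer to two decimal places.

H-model: P₀ = D₀[(1+g_L) + H(g_S−g_L)]/(r−g_L), with H = 10/2 = 5.
P₀ = 9.38 × [(1+0.0594) + 5×(0.2525−0.0594)] / (0.1124−0.0594)
   = 9.38 × 2.0249 / 0.053 = 358.3691

€358.37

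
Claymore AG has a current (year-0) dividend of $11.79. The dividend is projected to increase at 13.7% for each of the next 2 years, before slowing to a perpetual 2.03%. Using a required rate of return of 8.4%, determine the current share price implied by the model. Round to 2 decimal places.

$233.10

Two-stage DDM. Project D₁…D_2 at 0.137, terminal growth 0.0203, discount at r = 0.084.
D_1 = 13.4052
D_2 = 15.2417
Terminal value at t=2: TV = D_3/(r−g) = 15.5512/(0.084−0.0203) = 244.1311
P₀ = 13.4052/(1+0.084)^1 + 15.2417/(1+0.084)^2 + 244.1311/(1+0.084)^2 = 233.0988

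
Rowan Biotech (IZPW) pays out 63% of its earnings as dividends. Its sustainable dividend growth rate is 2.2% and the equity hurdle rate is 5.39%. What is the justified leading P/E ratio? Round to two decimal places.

Justified leading P/E = b/(r−g) = 0.63/(0.0539−0.022) = 19.7492

19.75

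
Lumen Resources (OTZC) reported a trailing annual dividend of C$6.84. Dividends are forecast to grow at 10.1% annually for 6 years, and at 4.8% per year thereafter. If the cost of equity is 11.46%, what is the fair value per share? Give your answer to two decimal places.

Two-stage DDM. Project D₁…D_6 at 0.101, terminal growth 0.048, discount at r = 0.1146.
D_1 = 7.5308
D_2 = 8.2915
D_3 = 9.1289
D_4 = 10.0509
D_5 = 11.0661
D_6 = 12.1837
Terminal value at t=6: TV = D_7/(r−g) = 12.7685/(0.1146−0.048) = 191.7198
P₀ = 7.5308/(1+0.1146)^1 + 8.2915/(1+0.1146)^2 + 9.1289/(1+0.1146)^3 + 10.0509/(1+0.1146)^4 + 11.0661/(1+0.1146)^5 + 12.1837/(1+0.1146)^6 + 191.7198/(1+0.1146)^6 = 139.3117

C$139.31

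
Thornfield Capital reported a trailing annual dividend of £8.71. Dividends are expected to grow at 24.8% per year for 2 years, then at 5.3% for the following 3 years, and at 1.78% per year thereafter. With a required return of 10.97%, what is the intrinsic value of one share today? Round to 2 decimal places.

Three-stage DDM. Project D₁…D_5; terminal Gordon value at t=5 with g = 0.0178; discount at r = 0.1097.
D_1 = 10.8701
D_2 = 13.5659
D_3 = 14.2849
D_4 = 15.0419
D_5 = 15.8392
TV_5 = 16.1211/(0.1097−0.0178) = 175.4201
P₀ = Σ Dₜ/(1+r)ᵗ + TV_5/(1+r)^5 = 154.8412

£154.84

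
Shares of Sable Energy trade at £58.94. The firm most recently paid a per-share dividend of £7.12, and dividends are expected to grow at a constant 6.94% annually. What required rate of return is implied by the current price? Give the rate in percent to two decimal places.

Rearranging the constant-growth DDM: r = D₁/P₀ + g.
D₁ = 7.12 × (1 + 0.0694) = 7.6141.
r = 7.6141 / 58.94 + 0.0694 = 0.12918 + 0.0694 = 0.19858

19.86%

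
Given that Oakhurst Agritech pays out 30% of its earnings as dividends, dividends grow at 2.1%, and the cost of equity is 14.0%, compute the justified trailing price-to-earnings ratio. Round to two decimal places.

2.57

Justified trailing P/E = b(1+g)/(r−g) = 0.30×(1+0.021)/(0.14−0.021) = 2.5739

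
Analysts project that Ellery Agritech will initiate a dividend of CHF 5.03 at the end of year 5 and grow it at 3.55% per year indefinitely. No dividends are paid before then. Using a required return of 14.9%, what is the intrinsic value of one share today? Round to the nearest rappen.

Deferred-dividend DDM. At t=4 the remaining stream is a growing perpetuity with first payment D_5 = 5.03.
V_4 = D_5/(r−g) = 5.03/(0.149−0.0355) = 44.3172
P₀ = V_4/(1+r)^4 = 44.3172/(1+0.149)^4 = 25.4268

CHF 25.43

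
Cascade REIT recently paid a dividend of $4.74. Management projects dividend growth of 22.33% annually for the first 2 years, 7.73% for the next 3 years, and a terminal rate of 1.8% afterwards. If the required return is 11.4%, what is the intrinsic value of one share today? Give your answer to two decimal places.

$81.78

Three-stage DDM. Project D₁…D_5; terminal Gordon value at t=5 with g = 0.018; discount at r = 0.114.
D_1 = 5.7984
D_2 = 7.0932
D_3 = 7.6415
D_4 = 8.2322
D_5 = 8.8686
TV_5 = 9.0282/(0.114−0.018) = 94.0439
P₀ = Σ Dₜ/(1+r)ᵗ + TV_5/(1+r)^5 = 81.7786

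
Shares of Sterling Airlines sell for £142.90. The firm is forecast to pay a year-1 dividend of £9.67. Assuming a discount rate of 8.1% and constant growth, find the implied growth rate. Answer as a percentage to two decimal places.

1.33%

From P₀ = D₁/(r − g), the implied growth is g = r − D₁/P₀.
g = 0.081 − 9.67/142.90 = 0.081 − 0.06767 = 0.01333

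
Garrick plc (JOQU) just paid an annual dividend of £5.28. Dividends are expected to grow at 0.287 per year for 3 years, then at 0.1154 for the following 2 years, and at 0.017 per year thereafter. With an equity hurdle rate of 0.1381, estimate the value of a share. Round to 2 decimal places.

£96.76

Three-stage DDM. Project D₁…D_5; terminal Gordon value at t=5 with g = 0.017; discount at r = 0.1381.
D_1 = 6.7954
D_2 = 8.7456
D_3 = 11.2556
D_4 = 12.5545
D_5 = 14.0033
TV_5 = 14.2414/(0.1381−0.017) = 117.6001
P₀ = Σ Dₜ/(1+r)ᵗ + TV_5/(1+r)^5 = 96.7643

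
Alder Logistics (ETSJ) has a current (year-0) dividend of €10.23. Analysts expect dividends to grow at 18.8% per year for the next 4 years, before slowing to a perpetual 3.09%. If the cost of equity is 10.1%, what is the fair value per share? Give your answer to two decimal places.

€253.60

Two-stage DDM. Project D₁…D_4 at 0.188, terminal growth 0.0309, discount at r = 0.101.
D_1 = 12.1532
D_2 = 14.4380
D_3 = 17.1524
D_4 = 20.3771
Terminal value at t=4: TV = D_5/(r−g) = 21.0067/(0.101−0.0309) = 299.6677
P₀ = 12.1532/(1+0.101)^1 + 14.4380/(1+0.101)^2 + 17.1524/(1+0.101)^3 + 20.3771/(1+0.101)^4 + 299.6677/(1+0.101)^4 = 253.6025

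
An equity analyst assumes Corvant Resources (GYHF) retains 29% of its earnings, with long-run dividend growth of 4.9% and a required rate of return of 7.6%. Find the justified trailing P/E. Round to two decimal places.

27.58

Payout ratio b = 1 − 0.29 = 0.71.
Justified trailing P/E = b(1+g)/(r−g) = 0.71×(1+0.049)/(0.076−0.049) = 27.5848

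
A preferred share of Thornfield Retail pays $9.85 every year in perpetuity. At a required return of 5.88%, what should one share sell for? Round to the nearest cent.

Zero-growth DDM (perpetuity): P₀ = D/r = 9.85 / 0.0588 = 167.5170

$167.52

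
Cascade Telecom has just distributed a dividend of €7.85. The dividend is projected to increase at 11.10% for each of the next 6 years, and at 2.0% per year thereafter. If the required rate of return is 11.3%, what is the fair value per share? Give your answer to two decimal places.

€131.98

Two-stage DDM. Project D₁…D_6 at 0.111, terminal growth 0.02, discount at r = 0.113.
D_1 = 8.7213
D_2 = 9.6894
D_3 = 10.7649
D_4 = 11.9599
D_5 = 13.2874
D_6 = 14.7623
Terminal value at t=6: TV = D_7/(r−g) = 15.0575/(0.113−0.02) = 161.9091
P₀ = 8.7213/(1+0.113)^1 + 9.6894/(1+0.113)^2 + 10.7649/(1+0.113)^3 + 11.9599/(1+0.113)^4 + 13.2874/(1+0.113)^5 + 14.7623/(1+0.113)^6 + 161.9091/(1+0.113)^6 = 131.9773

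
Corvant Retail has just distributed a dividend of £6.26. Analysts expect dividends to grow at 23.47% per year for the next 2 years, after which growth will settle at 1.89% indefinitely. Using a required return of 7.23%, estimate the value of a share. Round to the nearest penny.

£173.87

Two-stage DDM. Project D₁…D_2 at 0.2347, terminal growth 0.0189, discount at r = 0.0723.
D_1 = 7.7292
D_2 = 9.5433
Terminal value at t=2: TV = D_3/(r−g) = 9.7236/(0.0723−0.0189) = 182.0906
P₀ = 7.7292/(1+0.0723)^1 + 9.5433/(1+0.0723)^2 + 182.0906/(1+0.0723)^2 = 173.8713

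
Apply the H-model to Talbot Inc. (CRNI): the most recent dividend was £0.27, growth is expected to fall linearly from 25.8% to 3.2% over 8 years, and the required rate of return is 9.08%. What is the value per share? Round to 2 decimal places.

£8.89

H-model: P₀ = D₀[(1+g_L) + H(g_S−g_L)]/(r−g_L), with H = 8/2 = 4.
P₀ = 0.27 × [(1+0.032) + 4×(0.258−0.032)] / (0.0908−0.032)
   = 0.27 × 1.9360 / 0.0588 = 8.8898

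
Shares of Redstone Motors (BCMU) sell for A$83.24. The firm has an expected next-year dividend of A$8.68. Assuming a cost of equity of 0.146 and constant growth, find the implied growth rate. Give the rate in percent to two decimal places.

From P₀ = D₁/(r − g), the implied growth is g = r − D₁/P₀.
g = 0.146 − 8.68/83.24 = 0.146 − 0.10428 = 0.04172

4.17%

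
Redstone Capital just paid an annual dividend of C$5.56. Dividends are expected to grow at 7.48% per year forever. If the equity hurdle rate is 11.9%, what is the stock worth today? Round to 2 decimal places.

Gordon growth model: P₀ = D₁/(r − g). D₁ = 5.56 × (1 + 0.0748) = 5.9759.
P₀ = 5.9759 / (0.119 − 0.0748) = 5.9759 / 0.0442 = 135.2011

C$135.20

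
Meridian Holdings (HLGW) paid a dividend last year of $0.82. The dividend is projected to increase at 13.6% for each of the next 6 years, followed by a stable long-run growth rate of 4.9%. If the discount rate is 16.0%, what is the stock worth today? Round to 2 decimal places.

Two-stage DDM. Project D₁…D_6 at 0.136, terminal growth 0.049, discount at r = 0.16.
D_1 = 0.9315
D_2 = 1.0582
D_3 = 1.2021
D_4 = 1.3656
D_5 = 1.5513
D_6 = 1.7623
Terminal value at t=6: TV = D_7/(r−g) = 1.8487/(0.16−0.049) = 16.6547
P₀ = 0.9315/(1+0.16)^1 + 1.0582/(1+0.16)^2 + 1.2021/(1+0.16)^3 + 1.3656/(1+0.16)^4 + 1.5513/(1+0.16)^5 + 1.7623/(1+0.16)^6 + 16.6547/(1+0.16)^6 = 11.4115

$11.41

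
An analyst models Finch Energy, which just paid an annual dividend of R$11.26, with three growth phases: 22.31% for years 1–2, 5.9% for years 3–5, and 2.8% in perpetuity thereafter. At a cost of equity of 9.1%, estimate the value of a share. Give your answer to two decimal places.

R$277.98

Three-stage DDM. Project D₁…D_5; terminal Gordon value at t=5 with g = 0.028; discount at r = 0.091.
D_1 = 13.7721
D_2 = 16.8447
D_3 = 17.8385
D_4 = 18.8910
D_5 = 20.0055
TV_5 = 20.5657/(0.091−0.028) = 326.4395
P₀ = Σ Dₜ/(1+r)ᵗ + TV_5/(1+r)^5 = 277.9813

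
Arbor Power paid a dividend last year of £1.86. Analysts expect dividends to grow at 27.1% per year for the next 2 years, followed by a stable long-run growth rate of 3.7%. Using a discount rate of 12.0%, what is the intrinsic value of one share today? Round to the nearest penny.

£34.43

Two-stage DDM. Project D₁…D_2 at 0.271, terminal growth 0.037, discount at r = 0.12.
D_1 = 2.3641
D_2 = 3.0047
Terminal value at t=2: TV = D_3/(r−g) = 3.1159/(0.12−0.037) = 37.5409
P₀ = 2.3641/(1+0.12)^1 + 3.0047/(1+0.12)^2 + 37.5409/(1+0.12)^2 = 34.4335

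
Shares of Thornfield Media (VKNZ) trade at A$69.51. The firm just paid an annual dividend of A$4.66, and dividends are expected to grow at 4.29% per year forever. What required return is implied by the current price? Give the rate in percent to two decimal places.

11.28%

Rearranging the constant-growth DDM: r = D₁/P₀ + g.
D₁ = 4.66 × (1 + 0.0429) = 4.8599.
r = 4.8599 / 69.51 + 0.0429 = 0.06992 + 0.0429 = 0.11282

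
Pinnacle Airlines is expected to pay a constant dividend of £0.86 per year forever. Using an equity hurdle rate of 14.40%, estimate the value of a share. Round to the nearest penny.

£5.97

Zero-growth DDM (perpetuity): P₀ = D/r = 0.86 / 0.144 = 5.9722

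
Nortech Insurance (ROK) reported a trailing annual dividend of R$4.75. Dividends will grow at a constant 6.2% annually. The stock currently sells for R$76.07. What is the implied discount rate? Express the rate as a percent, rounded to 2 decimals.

12.83%

Rearranging the constant-growth DDM: r = D₁/P₀ + g.
D₁ = 4.75 × (1 + 0.062) = 5.0445.
r = 5.0445 / 76.07 + 0.062 = 0.06631 + 0.062 = 0.12831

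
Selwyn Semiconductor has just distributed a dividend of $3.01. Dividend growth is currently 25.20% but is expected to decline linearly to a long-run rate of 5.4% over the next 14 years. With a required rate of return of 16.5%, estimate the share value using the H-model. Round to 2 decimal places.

H-model: P₀ = D₀[(1+g_L) + H(g_S−g_L)]/(r−g_L), with H = 14/2 = 7.
P₀ = 3.01 × [(1+0.054) + 7×(0.252−0.054)] / (0.165−0.054)
   = 3.01 × 2.4400 / 0.111 = 66.1658

$66.17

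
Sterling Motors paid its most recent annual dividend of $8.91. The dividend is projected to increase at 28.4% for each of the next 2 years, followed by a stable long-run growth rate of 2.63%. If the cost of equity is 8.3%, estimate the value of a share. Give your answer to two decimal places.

Two-stage DDM. Project D₁…D_2 at 0.284, terminal growth 0.0263, discount at r = 0.083.
D_1 = 11.4404
D_2 = 14.6895
Terminal value at t=2: TV = D_3/(r−g) = 15.0759/(0.083−0.0263) = 265.8882
P₀ = 11.4404/(1+0.083)^1 + 14.6895/(1+0.083)^2 + 265.8882/(1+0.083)^2 = 249.7830

$249.78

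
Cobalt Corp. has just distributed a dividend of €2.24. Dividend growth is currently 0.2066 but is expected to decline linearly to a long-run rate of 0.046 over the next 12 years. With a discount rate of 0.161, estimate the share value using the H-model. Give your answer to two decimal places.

€39.14

H-model: P₀ = D₀[(1+g_L) + H(g_S−g_L)]/(r−g_L), with H = 12/2 = 6.
P₀ = 2.24 × [(1+0.046) + 6×(0.2066−0.046)] / (0.161−0.046)
   = 2.24 × 2.0096 / 0.115 = 39.1435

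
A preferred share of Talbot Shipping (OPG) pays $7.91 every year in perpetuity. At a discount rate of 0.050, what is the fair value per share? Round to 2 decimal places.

Zero-growth DDM (perpetuity): P₀ = D/r = 7.91 / 0.05 = 158.2000

$158.20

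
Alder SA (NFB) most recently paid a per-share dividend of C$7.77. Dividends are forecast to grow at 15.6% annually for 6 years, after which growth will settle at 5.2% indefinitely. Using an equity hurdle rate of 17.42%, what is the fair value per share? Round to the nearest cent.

C$105.06

Two-stage DDM. Project D₁…D_6 at 0.156, terminal growth 0.052, discount at r = 0.1742.
D_1 = 8.9821
D_2 = 10.3833
D_3 = 12.0031
D_4 = 13.8756
D_5 = 16.0402
D_6 = 18.5425
Terminal value at t=6: TV = D_7/(r−g) = 19.5067/(0.1742−0.052) = 159.6293
P₀ = 8.9821/(1+0.1742)^1 + 10.3833/(1+0.1742)^2 + 12.0031/(1+0.1742)^3 + 13.8756/(1+0.1742)^4 + 16.0402/(1+0.1742)^5 + 18.5425/(1+0.1742)^6 + 159.6293/(1+0.1742)^6 = 105.0612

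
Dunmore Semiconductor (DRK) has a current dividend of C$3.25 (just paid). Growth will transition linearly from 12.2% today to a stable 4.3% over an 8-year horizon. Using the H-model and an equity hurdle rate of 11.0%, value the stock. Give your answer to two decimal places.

C$65.92

H-model: P₀ = D₀[(1+g_L) + H(g_S−g_L)]/(r−g_L), with H = 8/2 = 4.
P₀ = 3.25 × [(1+0.043) + 4×(0.122−0.043)] / (0.11−0.043)
   = 3.25 × 1.3590 / 0.067 = 65.9216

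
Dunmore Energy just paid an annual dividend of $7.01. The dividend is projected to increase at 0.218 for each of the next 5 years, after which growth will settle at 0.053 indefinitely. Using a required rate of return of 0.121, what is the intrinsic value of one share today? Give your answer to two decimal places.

Two-stage DDM. Project D₁…D_5 at 0.218, terminal growth 0.053, discount at r = 0.121.
D_1 = 8.5382
D_2 = 10.3995
D_3 = 12.6666
D_4 = 15.4279
D_5 = 18.7912
Terminal value at t=5: TV = D_6/(r−g) = 19.7871/(0.121−0.053) = 290.9872
P₀ = 8.5382/(1+0.121)^1 + 10.3995/(1+0.121)^2 + 12.6666/(1+0.121)^3 + 15.4279/(1+0.121)^4 + 18.7912/(1+0.121)^5 + 290.9872/(1+0.121)^5 = 209.6477

$209.65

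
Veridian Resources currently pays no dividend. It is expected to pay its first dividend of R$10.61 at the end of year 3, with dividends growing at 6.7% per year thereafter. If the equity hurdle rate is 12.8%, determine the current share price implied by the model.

R$136.70

Deferred-dividend DDM. At t=2 the remaining stream is a growing perpetuity with first payment D_3 = 10.61.
V_2 = D_3/(r−g) = 10.61/(0.128−0.067) = 173.9344
P₀ = V_2/(1+r)^2 = 173.9344/(1+0.128)^2 = 136.6996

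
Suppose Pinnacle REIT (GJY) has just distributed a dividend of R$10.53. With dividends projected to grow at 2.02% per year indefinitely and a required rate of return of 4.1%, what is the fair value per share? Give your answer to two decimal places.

R$516.48

Gordon growth model: P₀ = D₁/(r − g). D₁ = 10.53 × (1 + 0.0202) = 10.7427.
P₀ = 10.7427 / (0.041 − 0.0202) = 10.7427 / 0.0208 = 516.4763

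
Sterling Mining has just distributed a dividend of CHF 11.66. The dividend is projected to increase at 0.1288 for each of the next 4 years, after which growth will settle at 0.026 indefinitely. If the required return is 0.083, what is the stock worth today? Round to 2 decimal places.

Two-stage DDM. Project D₁…D_4 at 0.1288, terminal growth 0.026, discount at r = 0.083.
D_1 = 13.1618
D_2 = 14.8570
D_3 = 16.7706
D_4 = 18.9307
Terminal value at t=4: TV = D_5/(r−g) = 19.4229/(0.083−0.026) = 340.7525
P₀ = 13.1618/(1+0.083)^1 + 14.8570/(1+0.083)^2 + 16.7706/(1+0.083)^3 + 18.9307/(1+0.083)^4 + 340.7525/(1+0.083)^4 = 299.4835

CHF 299.48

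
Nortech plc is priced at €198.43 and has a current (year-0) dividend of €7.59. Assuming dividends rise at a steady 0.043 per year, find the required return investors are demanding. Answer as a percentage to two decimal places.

Rearranging the constant-growth DDM: r = D₁/P₀ + g.
D₁ = 7.59 × (1 + 0.043) = 7.9164.
r = 7.9164 / 198.43 + 0.043 = 0.03990 + 0.043 = 0.08290

8.29%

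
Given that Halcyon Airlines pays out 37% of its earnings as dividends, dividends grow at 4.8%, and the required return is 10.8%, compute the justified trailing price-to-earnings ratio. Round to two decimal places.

6.46

Justified trailing P/E = b(1+g)/(r−g) = 0.37×(1+0.048)/(0.108−0.048) = 6.4627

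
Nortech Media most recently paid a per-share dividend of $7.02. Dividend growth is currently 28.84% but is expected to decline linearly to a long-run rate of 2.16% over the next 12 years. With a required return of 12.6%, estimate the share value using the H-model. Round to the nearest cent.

$176.33

H-model: P₀ = D₀[(1+g_L) + H(g_S−g_L)]/(r−g_L), with H = 12/2 = 6.
P₀ = 7.02 × [(1+0.0216) + 6×(0.2884−0.0216)] / (0.126−0.0216)
   = 7.02 × 2.6224 / 0.1044 = 176.3338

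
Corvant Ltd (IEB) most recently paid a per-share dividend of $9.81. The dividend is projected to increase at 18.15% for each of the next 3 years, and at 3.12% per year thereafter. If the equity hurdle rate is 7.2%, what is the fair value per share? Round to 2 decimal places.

Two-stage DDM. Project D₁…D_3 at 0.1815, terminal growth 0.0312, discount at r = 0.072.
D_1 = 11.5905
D_2 = 13.6942
D_3 = 16.1797
Terminal value at t=3: TV = D_4/(r−g) = 16.6845/(0.072−0.0312) = 408.9337
P₀ = 11.5905/(1+0.072)^1 + 13.6942/(1+0.072)^2 + 16.1797/(1+0.072)^3 + 408.9337/(1+0.072)^3 = 367.8090

$367.81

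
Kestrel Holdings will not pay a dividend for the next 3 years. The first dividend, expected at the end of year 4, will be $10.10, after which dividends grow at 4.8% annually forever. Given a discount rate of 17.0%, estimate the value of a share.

$51.69

Deferred-dividend DDM. At t=3 the remaining stream is a growing perpetuity with first payment D_4 = 10.10.
V_3 = D_4/(r−g) = 10.10/(0.17−0.048) = 82.7869
P₀ = V_3/(1+r)^3 = 82.7869/(1+0.17)^3 = 51.6897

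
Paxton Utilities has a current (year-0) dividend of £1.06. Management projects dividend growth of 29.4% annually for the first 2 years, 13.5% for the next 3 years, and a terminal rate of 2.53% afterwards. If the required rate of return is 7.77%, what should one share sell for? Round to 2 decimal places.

£42.82

Three-stage DDM. Project D₁…D_5; terminal Gordon value at t=5 with g = 0.0253; discount at r = 0.0777.
D_1 = 1.3716
D_2 = 1.7749
D_3 = 2.0145
D_4 = 2.2865
D_5 = 2.5951
TV_5 = 2.6608/(0.0777−0.0253) = 50.7787
P₀ = Σ Dₜ/(1+r)ᵗ + TV_5/(1+r)^5 = 42.8200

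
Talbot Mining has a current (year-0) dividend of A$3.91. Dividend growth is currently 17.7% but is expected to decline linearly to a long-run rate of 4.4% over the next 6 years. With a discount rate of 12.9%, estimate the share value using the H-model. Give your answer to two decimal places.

A$66.38

H-model: P₀ = D₀[(1+g_L) + H(g_S−g_L)]/(r−g_L), with H = 6/2 = 3.
P₀ = 3.91 × [(1+0.044) + 3×(0.177−0.044)] / (0.129−0.044)
   = 3.91 × 1.4430 / 0.085 = 66.3780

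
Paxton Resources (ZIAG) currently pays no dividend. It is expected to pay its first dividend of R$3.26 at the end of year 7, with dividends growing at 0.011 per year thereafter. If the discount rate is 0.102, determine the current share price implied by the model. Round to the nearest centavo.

Deferred-dividend DDM. At t=6 the remaining stream is a growing perpetuity with first payment D_7 = 3.26.
V_6 = D_7/(r−g) = 3.26/(0.102−0.011) = 35.8242
P₀ = V_6/(1+r)^6 = 35.8242/(1+0.102)^6 = 20.0026

R$20.00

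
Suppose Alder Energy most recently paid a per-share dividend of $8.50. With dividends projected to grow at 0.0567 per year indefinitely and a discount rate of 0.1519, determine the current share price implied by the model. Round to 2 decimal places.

$94.35

Gordon growth model: P₀ = D₁/(r − g). D₁ = 8.50 × (1 + 0.0567) = 8.9819.
P₀ = 8.9819 / (0.1519 − 0.0567) = 8.9819 / 0.0952 = 94.3482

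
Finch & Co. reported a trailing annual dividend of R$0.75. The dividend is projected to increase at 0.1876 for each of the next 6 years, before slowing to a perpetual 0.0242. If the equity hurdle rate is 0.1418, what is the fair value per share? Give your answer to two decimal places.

R$13.45

Two-stage DDM. Project D₁…D_6 at 0.1876, terminal growth 0.0242, discount at r = 0.1418.
D_1 = 0.8907
D_2 = 1.0578
D_3 = 1.2562
D_4 = 1.4919
D_5 = 1.7718
D_6 = 2.1042
Terminal value at t=6: TV = D_7/(r−g) = 2.1551/(0.1418−0.0242) = 18.3257
P₀ = 0.8907/(1+0.1418)^1 + 1.0578/(1+0.1418)^2 + 1.2562/(1+0.1418)^3 + 1.4919/(1+0.1418)^4 + 1.7718/(1+0.1418)^5 + 2.1042/(1+0.1418)^6 + 18.3257/(1+0.1418)^6 = 13.4460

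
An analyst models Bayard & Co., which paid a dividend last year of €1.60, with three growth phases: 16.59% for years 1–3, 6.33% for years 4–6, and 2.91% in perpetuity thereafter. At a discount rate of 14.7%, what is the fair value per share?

Three-stage DDM. Project D₁…D_6; terminal Gordon value at t=6 with g = 0.0291; discount at r = 0.147.
D_1 = 1.8654
D_2 = 2.1749
D_3 = 2.5357
D_4 = 2.6962
D_5 = 2.8669
D_6 = 3.0484
TV_6 = 3.1371/(0.147−0.0291) = 26.6082
P₀ = Σ Dₜ/(1+r)ᵗ + TV_6/(1+r)^6 = 20.9857

€20.99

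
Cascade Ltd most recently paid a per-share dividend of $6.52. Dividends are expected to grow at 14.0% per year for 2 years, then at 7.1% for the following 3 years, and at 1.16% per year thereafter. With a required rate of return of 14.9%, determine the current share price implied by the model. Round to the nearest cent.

$67.91

Three-stage DDM. Project D₁…D_5; terminal Gordon value at t=5 with g = 0.0116; discount at r = 0.149.
D_1 = 7.4328
D_2 = 8.4734
D_3 = 9.0750
D_4 = 9.7193
D_5 = 10.4094
TV_5 = 10.5301/(0.149−0.0116) = 76.6386
P₀ = Σ Dₜ/(1+r)ᵗ + TV_5/(1+r)^5 = 67.9131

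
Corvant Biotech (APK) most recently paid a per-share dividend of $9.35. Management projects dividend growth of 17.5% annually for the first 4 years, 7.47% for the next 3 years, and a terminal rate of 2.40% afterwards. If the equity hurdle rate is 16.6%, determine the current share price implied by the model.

$117.20

Three-stage DDM. Project D₁…D_7; terminal Gordon value at t=7 with g = 0.024; discount at r = 0.166.
D_1 = 10.9863
D_2 = 12.9088
D_3 = 15.1679
D_4 = 17.8223
D_5 = 19.1536
D_6 = 20.5844
D_7 = 22.1220
TV_7 = 22.6530/(0.166−0.024) = 159.5278
P₀ = Σ Dₜ/(1+r)ᵗ + TV_7/(1+r)^7 = 117.1989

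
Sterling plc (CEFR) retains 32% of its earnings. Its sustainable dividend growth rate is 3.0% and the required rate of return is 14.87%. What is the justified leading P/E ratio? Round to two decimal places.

Payout ratio b = 1 − 0.32 = 0.68.
Justified leading P/E = b/(r−g) = 0.68/(0.1487−0.03) = 5.7287

5.73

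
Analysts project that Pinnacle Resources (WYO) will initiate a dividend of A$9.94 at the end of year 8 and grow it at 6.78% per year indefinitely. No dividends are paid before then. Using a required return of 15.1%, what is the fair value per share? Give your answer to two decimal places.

Deferred-dividend DDM. At t=7 the remaining stream is a growing perpetuity with first payment D_8 = 9.94.
V_7 = D_8/(r−g) = 9.94/(0.151−0.0678) = 119.4712
P₀ = V_7/(1+r)^7 = 119.4712/(1+0.151)^7 = 44.6412

A$44.64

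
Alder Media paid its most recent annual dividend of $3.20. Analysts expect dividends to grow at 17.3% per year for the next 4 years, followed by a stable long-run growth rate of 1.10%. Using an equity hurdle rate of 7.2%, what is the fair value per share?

$92.14

Two-stage DDM. Project D₁…D_4 at 0.173, terminal growth 0.011, discount at r = 0.072.
D_1 = 3.7536
D_2 = 4.4030
D_3 = 5.1647
D_4 = 6.0582
Terminal value at t=4: TV = D_5/(r−g) = 6.1248/(0.072−0.011) = 100.4069
P₀ = 3.7536/(1+0.072)^1 + 4.4030/(1+0.072)^2 + 5.1647/(1+0.072)^3 + 6.0582/(1+0.072)^4 + 100.4069/(1+0.072)^4 = 92.1425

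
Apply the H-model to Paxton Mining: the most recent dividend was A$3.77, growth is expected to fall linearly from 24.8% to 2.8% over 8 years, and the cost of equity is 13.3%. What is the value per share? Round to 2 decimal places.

A$68.51

H-model: P₀ = D₀[(1+g_L) + H(g_S−g_L)]/(r−g_L), with H = 8/2 = 4.
P₀ = 3.77 × [(1+0.028) + 4×(0.248−0.028)] / (0.133−0.028)
   = 3.77 × 1.9080 / 0.105 = 68.5063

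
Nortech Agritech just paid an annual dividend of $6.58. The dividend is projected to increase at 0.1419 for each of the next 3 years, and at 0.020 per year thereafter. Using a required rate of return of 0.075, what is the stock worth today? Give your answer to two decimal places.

Two-stage DDM. Project D₁…D_3 at 0.1419, terminal growth 0.02, discount at r = 0.075.
D_1 = 7.5137
D_2 = 8.5799
D_3 = 9.7974
Terminal value at t=3: TV = D_4/(r−g) = 9.9933/(0.075−0.02) = 181.6969
P₀ = 7.5137/(1+0.075)^1 + 8.5799/(1+0.075)^2 + 9.7974/(1+0.075)^3 + 181.6969/(1+0.075)^3 = 168.5593

$168.56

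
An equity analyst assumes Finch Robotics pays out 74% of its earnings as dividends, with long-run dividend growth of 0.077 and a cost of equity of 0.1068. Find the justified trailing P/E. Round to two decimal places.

26.74

Justified trailing P/E = b(1+g)/(r−g) = 0.74×(1+0.077)/(0.1068−0.077) = 26.7443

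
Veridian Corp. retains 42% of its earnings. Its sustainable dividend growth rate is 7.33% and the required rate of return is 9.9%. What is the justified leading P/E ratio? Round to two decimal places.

Payout ratio b = 1 − 0.42 = 0.58.
Justified leading P/E = b/(r−g) = 0.58/(0.099−0.0733) = 22.5681

22.57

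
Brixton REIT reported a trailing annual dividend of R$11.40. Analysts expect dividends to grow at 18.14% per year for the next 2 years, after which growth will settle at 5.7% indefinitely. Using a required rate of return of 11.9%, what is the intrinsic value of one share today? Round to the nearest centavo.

Two-stage DDM. Project D₁…D_2 at 0.1814, terminal growth 0.057, discount at r = 0.119.
D_1 = 13.4680
D_2 = 15.9110
Terminal value at t=2: TV = D_3/(r−g) = 16.8180/(0.119−0.057) = 271.2577
P₀ = 13.4680/(1+0.119)^1 + 15.9110/(1+0.119)^2 + 271.2577/(1+0.119)^2 = 241.3742

R$241.37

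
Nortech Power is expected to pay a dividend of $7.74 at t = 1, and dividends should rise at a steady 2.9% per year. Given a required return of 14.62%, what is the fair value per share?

$66.04

Gordon growth model: P₀ = D₁/(r − g), with D₁ = 7.74 given directly.
P₀ = 7.7400 / (0.1462 − 0.029) = 7.7400 / 0.1172 = 66.0410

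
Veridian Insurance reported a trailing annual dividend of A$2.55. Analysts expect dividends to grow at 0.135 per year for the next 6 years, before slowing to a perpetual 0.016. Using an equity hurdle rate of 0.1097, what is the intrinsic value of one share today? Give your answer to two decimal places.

A$48.22

Two-stage DDM. Project D₁…D_6 at 0.135, terminal growth 0.016, discount at r = 0.1097.
D_1 = 2.8942
D_2 = 3.2850
D_3 = 3.7284
D_4 = 4.2318
D_5 = 4.8031
D_6 = 5.4515
Terminal value at t=6: TV = D_7/(r−g) = 5.5387/(0.1097−0.016) = 59.1112
P₀ = 2.8942/(1+0.1097)^1 + 3.2850/(1+0.1097)^2 + 3.7284/(1+0.1097)^3 + 4.2318/(1+0.1097)^4 + 4.8031/(1+0.1097)^5 + 5.4515/(1+0.1097)^6 + 59.1112/(1+0.1097)^6 = 48.2229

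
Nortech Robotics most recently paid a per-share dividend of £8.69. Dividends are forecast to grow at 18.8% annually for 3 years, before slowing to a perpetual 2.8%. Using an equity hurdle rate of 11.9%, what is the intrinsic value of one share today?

£146.89

Two-stage DDM. Project D₁…D_3 at 0.188, terminal growth 0.028, discount at r = 0.119.
D_1 = 10.3237
D_2 = 12.2646
D_3 = 14.5703
Terminal value at t=3: TV = D_4/(r−g) = 14.9783/(0.119−0.028) = 164.5966
P₀ = 10.3237/(1+0.119)^1 + 12.2646/(1+0.119)^2 + 14.5703/(1+0.119)^3 + 164.5966/(1+0.119)^3 = 146.8902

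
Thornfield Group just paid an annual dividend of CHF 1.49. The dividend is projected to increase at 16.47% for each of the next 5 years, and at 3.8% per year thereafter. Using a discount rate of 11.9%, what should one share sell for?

CHF 31.74

Two-stage DDM. Project D₁…D_5 at 0.1647, terminal growth 0.038, discount at r = 0.119.
D_1 = 1.7354
D_2 = 2.0212
D_3 = 2.3541
D_4 = 2.7418
D_5 = 3.1934
Terminal value at t=5: TV = D_6/(r−g) = 3.3148/(0.119−0.038) = 40.9231
P₀ = 1.7354/(1+0.119)^1 + 2.0212/(1+0.119)^2 + 2.3541/(1+0.119)^3 + 2.7418/(1+0.119)^4 + 3.1934/(1+0.119)^5 + 40.9231/(1+0.119)^5 = 31.7389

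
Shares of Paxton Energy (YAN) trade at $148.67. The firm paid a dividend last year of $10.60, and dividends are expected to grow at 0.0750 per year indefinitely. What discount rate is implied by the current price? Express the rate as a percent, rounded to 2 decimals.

Rearranging the constant-growth DDM: r = D₁/P₀ + g.
D₁ = 10.60 × (1 + 0.075) = 11.3950.
r = 11.3950 / 148.67 + 0.075 = 0.07665 + 0.075 = 0.15165

15.16%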